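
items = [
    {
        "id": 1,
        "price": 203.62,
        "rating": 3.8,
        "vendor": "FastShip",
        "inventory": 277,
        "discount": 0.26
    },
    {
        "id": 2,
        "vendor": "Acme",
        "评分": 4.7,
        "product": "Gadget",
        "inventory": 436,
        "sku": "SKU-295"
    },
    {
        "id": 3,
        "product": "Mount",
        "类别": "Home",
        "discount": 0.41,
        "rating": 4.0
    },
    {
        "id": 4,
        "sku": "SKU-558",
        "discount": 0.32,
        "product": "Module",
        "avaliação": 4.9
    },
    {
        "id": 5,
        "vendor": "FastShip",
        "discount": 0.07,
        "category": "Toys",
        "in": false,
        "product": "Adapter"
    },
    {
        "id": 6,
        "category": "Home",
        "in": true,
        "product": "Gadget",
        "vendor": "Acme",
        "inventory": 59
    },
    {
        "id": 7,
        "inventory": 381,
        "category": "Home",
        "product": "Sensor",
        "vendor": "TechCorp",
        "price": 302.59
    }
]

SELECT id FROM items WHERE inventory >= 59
[1, 2, 6, 7]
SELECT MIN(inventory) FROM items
59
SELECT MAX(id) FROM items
7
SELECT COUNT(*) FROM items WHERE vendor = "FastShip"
2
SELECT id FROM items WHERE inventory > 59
[1, 2, 7]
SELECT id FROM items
[1, 2, 3, 4, 5, 6, 7]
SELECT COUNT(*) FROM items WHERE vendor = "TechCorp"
1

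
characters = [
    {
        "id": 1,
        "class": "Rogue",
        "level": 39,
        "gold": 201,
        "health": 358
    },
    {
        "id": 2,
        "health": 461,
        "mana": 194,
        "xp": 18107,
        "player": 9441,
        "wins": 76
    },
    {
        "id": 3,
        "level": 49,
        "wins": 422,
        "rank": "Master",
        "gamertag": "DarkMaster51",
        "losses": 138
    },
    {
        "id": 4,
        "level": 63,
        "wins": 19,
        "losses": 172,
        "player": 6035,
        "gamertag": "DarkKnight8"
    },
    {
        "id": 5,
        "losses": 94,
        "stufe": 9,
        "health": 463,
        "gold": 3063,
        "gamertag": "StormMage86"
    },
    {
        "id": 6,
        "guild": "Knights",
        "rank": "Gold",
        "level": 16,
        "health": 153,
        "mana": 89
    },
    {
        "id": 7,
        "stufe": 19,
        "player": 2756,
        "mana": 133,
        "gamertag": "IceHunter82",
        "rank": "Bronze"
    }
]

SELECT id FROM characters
[1, 2, 3, 4, 5, 6, 7]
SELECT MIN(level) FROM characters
16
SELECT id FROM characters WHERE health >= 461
[2, 5]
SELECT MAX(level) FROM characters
63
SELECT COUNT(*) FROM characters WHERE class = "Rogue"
1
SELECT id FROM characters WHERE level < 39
[6]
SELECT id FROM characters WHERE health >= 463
[5]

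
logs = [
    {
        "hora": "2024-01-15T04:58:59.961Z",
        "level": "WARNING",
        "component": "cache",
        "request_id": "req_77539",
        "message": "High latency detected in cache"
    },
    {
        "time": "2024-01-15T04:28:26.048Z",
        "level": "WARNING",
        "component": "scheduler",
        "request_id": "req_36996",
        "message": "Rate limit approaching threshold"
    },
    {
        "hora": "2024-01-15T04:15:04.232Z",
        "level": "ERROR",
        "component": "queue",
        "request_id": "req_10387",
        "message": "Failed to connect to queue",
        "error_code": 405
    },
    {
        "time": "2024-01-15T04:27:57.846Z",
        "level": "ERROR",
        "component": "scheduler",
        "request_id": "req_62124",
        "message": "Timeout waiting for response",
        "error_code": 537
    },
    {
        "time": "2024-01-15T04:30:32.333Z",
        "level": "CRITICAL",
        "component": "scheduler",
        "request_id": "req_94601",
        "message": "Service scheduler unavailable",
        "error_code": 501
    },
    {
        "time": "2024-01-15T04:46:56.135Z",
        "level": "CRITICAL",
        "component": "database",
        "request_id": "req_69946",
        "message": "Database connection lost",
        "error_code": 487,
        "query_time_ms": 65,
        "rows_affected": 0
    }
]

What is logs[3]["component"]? "scheduler"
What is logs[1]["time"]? "2024-01-15T04:28:26.048Z"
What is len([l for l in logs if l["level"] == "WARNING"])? 2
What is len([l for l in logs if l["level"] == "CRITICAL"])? 2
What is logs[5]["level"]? "CRITICAL"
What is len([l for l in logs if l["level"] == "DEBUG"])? 0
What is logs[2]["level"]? "ERROR"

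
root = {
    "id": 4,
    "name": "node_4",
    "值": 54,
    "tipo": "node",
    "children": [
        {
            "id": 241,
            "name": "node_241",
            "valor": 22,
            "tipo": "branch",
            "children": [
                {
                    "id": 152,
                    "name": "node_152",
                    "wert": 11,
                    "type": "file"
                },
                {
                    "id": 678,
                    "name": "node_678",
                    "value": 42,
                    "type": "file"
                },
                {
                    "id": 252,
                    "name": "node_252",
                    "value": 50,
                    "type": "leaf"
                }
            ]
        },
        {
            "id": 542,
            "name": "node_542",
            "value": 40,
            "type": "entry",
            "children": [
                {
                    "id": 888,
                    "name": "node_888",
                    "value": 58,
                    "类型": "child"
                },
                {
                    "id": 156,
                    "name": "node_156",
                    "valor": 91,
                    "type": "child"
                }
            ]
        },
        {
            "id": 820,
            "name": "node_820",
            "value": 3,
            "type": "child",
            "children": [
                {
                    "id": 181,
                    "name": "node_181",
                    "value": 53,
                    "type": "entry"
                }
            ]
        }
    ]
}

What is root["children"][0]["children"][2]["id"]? 252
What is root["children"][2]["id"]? 820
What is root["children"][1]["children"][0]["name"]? "node_888"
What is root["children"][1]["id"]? 542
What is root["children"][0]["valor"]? 22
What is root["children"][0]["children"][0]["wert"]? 11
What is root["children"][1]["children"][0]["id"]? 888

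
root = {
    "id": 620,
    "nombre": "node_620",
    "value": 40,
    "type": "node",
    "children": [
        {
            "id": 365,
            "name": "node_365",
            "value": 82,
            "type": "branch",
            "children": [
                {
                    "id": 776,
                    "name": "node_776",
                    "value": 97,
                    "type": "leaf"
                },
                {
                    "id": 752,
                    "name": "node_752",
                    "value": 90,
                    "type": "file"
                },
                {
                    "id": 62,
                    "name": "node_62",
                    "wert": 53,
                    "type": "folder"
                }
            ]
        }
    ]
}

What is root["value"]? 40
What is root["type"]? "node"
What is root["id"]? 620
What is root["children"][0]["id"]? 365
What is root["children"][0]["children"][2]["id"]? 62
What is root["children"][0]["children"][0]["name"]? "node_776"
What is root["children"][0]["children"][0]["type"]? "leaf"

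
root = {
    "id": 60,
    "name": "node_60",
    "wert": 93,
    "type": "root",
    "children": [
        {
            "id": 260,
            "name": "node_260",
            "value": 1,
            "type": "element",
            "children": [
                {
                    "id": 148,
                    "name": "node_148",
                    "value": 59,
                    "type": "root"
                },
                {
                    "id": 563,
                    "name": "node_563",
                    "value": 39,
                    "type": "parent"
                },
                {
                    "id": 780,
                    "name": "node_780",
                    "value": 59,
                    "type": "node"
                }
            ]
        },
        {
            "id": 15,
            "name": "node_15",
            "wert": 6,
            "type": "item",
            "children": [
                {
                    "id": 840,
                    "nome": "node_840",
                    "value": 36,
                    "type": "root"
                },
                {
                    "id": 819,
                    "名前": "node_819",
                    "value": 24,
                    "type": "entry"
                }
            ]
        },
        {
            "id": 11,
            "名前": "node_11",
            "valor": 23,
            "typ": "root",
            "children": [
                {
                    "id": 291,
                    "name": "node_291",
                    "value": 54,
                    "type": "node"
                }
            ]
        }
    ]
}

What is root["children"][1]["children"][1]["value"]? 24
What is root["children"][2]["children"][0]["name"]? "node_291"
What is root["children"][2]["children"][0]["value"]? 54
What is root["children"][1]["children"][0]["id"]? 840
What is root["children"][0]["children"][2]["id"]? 780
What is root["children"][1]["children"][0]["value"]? 36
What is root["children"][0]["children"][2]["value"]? 59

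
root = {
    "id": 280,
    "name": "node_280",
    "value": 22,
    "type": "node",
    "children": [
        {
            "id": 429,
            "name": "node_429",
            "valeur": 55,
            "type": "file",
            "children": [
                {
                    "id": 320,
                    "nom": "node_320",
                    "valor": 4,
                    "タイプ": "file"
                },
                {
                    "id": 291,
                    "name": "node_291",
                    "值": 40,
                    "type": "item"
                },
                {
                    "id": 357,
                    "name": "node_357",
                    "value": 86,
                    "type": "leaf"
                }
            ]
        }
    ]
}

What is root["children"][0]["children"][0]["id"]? 320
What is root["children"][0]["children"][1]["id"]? 291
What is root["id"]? 280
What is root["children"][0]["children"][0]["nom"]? "node_320"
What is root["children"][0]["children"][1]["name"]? "node_291"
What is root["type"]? "node"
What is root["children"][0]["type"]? "file"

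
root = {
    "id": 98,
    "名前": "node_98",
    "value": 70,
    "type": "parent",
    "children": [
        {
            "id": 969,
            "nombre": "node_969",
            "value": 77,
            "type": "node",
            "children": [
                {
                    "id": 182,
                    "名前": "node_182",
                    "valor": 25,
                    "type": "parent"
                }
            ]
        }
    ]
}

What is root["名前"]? "node_98"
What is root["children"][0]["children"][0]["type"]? "parent"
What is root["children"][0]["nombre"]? "node_969"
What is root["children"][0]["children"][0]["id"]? 182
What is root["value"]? 70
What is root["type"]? "parent"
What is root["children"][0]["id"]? 969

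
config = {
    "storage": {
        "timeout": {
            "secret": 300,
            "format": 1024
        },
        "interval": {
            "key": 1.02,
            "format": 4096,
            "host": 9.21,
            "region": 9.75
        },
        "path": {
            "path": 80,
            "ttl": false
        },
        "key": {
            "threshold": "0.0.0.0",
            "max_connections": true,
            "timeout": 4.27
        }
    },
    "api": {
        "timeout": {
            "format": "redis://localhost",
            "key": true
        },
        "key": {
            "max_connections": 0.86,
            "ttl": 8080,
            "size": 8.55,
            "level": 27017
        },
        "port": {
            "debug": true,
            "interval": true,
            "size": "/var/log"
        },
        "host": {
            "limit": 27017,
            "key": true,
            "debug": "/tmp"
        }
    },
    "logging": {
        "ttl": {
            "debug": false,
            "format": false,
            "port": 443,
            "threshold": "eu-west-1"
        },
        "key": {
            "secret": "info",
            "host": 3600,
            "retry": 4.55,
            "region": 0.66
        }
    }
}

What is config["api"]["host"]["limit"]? 27017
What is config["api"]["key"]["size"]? 8.55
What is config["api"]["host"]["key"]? True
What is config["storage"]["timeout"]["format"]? 1024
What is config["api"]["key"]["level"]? 27017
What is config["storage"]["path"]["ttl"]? False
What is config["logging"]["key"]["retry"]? 4.55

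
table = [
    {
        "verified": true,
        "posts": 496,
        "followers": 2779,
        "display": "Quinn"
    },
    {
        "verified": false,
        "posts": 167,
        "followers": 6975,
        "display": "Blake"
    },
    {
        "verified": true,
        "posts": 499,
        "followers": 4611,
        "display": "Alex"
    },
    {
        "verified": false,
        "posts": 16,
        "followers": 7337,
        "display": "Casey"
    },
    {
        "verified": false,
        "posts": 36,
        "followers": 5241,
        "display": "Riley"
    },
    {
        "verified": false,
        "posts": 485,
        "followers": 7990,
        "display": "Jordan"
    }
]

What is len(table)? 6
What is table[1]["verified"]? False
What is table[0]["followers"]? 2779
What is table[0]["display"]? "Quinn"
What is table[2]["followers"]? 4611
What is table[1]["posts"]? 167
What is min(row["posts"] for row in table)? 16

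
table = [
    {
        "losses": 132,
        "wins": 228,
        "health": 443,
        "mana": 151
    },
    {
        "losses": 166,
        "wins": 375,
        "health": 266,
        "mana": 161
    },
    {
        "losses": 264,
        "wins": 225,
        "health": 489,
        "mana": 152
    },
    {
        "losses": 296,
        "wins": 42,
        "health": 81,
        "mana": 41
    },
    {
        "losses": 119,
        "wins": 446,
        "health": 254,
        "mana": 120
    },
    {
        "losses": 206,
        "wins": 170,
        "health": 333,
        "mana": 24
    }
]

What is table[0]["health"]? 443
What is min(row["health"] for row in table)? 81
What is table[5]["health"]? 333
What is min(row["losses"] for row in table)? 119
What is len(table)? 6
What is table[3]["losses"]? 296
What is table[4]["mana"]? 120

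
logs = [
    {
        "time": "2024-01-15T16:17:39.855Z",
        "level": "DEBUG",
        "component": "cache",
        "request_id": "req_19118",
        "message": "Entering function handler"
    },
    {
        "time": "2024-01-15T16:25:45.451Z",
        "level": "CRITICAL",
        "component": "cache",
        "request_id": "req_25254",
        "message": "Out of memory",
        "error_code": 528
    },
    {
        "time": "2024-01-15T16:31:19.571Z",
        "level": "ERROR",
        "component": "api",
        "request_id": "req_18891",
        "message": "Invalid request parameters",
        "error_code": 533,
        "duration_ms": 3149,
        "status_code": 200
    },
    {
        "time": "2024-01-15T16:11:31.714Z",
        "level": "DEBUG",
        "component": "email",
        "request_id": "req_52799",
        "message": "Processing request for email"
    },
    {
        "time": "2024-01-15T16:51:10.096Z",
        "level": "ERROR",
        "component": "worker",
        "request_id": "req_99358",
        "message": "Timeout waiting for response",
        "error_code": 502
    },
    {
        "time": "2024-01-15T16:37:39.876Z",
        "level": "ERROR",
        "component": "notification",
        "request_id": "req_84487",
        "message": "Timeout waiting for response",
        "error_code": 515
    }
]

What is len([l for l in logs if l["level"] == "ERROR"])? 3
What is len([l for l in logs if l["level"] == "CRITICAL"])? 1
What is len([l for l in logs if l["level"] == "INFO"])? 0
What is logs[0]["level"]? "DEBUG"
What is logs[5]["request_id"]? "req_84487"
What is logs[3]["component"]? "email"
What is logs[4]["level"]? "ERROR"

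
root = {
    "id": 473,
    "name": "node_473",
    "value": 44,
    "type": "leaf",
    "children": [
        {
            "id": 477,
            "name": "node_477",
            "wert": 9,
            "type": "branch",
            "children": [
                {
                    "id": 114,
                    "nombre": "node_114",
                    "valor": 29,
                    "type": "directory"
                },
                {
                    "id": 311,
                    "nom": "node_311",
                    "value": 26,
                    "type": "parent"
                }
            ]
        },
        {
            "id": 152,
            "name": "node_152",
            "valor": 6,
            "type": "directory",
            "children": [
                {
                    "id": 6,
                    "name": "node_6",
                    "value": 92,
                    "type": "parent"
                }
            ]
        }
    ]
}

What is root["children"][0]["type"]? "branch"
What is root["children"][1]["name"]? "node_152"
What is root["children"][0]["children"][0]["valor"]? 29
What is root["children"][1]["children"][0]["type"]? "parent"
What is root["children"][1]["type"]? "directory"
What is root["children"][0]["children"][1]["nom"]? "node_311"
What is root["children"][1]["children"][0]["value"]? 92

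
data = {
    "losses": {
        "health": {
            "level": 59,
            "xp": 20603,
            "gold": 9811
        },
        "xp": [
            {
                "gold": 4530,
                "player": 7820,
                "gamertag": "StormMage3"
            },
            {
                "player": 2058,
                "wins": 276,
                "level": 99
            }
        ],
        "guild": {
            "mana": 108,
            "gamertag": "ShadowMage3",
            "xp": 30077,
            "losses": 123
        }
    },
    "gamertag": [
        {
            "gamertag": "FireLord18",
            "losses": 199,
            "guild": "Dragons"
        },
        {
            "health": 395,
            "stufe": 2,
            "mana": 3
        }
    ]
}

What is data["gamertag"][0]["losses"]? 199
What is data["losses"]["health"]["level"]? 59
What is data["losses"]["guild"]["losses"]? 123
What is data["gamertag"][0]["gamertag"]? "FireLord18"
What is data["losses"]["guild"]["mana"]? 108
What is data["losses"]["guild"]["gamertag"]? "ShadowMage3"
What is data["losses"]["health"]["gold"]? 9811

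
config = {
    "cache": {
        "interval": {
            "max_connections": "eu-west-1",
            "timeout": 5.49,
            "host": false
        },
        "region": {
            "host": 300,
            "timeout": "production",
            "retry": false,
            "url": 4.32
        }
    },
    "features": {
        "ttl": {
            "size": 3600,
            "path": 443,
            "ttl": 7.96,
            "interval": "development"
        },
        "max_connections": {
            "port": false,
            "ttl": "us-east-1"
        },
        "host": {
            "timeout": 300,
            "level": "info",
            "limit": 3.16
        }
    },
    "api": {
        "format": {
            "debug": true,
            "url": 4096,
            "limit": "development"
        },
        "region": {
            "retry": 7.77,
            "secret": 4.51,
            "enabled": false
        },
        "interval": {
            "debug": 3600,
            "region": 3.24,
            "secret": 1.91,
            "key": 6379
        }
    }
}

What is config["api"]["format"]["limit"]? "development"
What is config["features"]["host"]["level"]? "info"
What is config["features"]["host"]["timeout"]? 300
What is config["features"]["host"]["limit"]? 3.16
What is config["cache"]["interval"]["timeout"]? 5.49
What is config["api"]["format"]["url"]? 4096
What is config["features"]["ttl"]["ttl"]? 7.96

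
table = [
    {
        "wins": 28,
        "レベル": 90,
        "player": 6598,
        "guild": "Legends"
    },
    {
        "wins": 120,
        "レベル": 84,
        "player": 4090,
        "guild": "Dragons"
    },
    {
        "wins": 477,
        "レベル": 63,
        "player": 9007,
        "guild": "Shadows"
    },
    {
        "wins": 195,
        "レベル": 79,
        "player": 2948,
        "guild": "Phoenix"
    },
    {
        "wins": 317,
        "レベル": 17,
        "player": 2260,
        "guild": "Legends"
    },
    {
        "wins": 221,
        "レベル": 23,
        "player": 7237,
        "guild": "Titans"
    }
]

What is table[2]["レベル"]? 63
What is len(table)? 6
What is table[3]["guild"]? "Phoenix"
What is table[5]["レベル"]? 23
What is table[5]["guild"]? "Titans"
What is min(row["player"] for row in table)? 2260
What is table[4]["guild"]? "Legends"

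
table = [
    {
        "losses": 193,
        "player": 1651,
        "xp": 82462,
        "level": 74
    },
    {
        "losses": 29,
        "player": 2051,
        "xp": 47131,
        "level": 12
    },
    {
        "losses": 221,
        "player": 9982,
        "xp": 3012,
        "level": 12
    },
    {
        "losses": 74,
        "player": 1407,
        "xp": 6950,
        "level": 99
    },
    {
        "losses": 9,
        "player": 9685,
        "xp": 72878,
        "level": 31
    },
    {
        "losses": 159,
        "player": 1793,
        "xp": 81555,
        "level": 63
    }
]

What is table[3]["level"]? 99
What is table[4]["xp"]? 72878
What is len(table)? 6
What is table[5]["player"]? 1793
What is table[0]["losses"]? 193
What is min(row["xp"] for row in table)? 3012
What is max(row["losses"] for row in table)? 221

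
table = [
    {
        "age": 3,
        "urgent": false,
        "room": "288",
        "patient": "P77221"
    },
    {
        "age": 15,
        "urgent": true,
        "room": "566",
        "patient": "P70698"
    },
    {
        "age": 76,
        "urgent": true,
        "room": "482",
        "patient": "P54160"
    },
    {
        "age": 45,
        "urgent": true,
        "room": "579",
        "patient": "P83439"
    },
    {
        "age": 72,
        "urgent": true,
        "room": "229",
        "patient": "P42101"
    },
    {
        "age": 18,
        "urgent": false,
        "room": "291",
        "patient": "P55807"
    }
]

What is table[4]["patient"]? "P42101"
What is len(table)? 6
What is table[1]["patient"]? "P70698"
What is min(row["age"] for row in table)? 3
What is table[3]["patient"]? "P83439"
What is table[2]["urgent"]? True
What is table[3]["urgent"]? True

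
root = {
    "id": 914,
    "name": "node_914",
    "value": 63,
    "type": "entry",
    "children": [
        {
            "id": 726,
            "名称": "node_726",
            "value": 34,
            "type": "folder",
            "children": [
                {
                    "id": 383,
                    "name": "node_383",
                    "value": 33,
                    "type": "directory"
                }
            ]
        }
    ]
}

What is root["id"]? 914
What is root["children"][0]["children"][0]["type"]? "directory"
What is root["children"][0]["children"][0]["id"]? 383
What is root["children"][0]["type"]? "folder"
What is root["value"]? 63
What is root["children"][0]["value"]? 34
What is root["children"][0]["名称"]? "node_726"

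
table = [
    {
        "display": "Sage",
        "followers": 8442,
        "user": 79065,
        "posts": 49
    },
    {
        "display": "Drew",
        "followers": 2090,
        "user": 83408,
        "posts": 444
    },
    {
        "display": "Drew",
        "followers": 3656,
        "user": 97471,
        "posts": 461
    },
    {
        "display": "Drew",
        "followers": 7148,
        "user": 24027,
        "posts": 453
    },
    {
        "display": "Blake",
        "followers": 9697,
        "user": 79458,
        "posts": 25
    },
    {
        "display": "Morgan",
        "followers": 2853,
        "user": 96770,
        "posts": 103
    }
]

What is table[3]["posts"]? 453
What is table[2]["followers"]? 3656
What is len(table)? 6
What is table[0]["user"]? 79065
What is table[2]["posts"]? 461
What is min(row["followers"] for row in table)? 2090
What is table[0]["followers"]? 8442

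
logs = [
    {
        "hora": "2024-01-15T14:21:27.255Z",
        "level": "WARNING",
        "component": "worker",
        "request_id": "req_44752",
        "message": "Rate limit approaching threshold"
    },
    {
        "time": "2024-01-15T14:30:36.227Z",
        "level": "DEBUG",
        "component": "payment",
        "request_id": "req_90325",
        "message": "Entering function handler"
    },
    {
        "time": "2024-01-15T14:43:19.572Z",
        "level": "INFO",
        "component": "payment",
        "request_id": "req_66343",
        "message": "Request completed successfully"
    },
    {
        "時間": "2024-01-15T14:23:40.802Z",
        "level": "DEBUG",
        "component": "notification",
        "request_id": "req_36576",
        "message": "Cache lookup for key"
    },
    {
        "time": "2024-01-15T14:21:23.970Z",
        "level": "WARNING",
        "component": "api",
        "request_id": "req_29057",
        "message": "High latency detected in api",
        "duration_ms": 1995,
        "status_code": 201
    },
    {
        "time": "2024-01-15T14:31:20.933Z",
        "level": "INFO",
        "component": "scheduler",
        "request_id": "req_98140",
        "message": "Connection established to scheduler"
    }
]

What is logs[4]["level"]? "WARNING"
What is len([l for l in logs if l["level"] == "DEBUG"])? 2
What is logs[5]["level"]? "INFO"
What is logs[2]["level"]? "INFO"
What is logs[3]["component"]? "notification"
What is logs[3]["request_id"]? "req_36576"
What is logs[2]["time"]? "2024-01-15T14:43:19.572Z"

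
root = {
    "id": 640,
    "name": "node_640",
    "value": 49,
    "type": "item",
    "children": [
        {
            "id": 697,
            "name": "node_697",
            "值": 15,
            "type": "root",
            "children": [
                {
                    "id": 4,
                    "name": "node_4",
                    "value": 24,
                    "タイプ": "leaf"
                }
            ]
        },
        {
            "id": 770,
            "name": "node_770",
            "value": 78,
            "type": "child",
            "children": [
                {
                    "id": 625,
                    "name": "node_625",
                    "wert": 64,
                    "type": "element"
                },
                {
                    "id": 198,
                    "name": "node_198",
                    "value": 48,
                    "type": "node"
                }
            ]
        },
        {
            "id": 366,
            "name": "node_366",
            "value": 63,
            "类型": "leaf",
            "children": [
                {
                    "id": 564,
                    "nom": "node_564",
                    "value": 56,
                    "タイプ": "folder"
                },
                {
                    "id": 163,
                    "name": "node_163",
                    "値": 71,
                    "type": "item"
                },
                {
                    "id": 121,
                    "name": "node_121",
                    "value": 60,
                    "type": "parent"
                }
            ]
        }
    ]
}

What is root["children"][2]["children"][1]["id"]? 163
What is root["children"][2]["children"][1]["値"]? 71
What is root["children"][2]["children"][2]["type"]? "parent"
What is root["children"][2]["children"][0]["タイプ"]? "folder"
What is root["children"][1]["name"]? "node_770"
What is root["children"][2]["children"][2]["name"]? "node_121"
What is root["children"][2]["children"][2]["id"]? 121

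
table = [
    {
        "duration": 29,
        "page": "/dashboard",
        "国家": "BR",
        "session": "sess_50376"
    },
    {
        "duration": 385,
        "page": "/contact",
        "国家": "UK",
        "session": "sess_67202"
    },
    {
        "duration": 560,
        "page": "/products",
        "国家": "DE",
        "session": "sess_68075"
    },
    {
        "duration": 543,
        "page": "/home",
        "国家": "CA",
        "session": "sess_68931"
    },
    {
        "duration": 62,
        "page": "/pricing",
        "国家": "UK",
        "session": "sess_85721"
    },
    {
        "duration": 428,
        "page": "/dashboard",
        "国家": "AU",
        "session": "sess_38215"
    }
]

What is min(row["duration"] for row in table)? 29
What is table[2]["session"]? "sess_68075"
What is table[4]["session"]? "sess_85721"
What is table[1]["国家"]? "UK"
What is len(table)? 6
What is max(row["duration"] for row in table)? 560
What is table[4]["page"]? "/pricing"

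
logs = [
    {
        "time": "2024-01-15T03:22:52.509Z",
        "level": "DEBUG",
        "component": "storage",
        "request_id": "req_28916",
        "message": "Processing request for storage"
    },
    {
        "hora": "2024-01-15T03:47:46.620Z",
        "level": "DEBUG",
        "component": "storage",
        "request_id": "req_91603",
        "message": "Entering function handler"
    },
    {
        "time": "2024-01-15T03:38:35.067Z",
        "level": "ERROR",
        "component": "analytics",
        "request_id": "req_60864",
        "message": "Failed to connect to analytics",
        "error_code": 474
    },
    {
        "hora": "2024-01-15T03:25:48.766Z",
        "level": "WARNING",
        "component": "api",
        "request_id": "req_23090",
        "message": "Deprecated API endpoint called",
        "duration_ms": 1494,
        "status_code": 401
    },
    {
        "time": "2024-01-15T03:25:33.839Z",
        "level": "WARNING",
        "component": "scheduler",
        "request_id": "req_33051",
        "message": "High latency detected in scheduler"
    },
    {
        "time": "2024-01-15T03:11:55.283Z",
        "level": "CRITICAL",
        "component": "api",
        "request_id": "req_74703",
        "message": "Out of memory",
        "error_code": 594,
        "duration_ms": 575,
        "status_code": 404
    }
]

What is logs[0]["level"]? "DEBUG"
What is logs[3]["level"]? "WARNING"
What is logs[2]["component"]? "analytics"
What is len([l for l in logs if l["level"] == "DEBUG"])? 2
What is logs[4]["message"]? "High latency detected in scheduler"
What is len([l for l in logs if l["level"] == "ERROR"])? 1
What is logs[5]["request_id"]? "req_74703"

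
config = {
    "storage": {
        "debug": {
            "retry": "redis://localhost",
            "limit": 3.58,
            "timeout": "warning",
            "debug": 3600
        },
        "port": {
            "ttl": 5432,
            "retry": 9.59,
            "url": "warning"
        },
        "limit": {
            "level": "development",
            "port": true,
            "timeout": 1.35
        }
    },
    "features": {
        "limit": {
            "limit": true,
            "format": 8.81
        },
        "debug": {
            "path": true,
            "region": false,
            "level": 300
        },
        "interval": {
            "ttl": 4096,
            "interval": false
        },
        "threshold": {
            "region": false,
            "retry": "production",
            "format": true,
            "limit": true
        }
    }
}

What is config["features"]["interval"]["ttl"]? 4096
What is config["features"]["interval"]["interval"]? False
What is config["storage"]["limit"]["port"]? True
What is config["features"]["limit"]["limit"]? True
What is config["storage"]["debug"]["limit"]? 3.58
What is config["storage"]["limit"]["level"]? "development"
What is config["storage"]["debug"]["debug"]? 3600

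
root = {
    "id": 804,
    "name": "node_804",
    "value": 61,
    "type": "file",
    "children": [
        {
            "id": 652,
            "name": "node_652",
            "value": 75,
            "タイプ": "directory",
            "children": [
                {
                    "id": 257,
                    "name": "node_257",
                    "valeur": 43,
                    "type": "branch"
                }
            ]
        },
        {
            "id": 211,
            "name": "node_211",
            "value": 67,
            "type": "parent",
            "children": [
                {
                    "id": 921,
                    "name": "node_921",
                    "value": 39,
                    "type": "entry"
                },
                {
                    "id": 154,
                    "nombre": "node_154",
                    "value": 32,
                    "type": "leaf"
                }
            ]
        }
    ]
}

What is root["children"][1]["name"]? "node_211"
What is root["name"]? "node_804"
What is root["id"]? 804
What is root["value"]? 61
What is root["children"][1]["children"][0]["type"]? "entry"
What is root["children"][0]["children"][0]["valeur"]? 43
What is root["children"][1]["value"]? 67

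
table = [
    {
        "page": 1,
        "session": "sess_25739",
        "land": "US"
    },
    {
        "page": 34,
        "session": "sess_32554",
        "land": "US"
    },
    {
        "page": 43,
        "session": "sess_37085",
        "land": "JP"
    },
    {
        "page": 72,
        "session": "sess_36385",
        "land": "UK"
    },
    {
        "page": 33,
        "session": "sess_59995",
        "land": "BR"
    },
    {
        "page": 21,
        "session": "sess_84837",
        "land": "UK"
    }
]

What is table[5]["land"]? "UK"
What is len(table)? 6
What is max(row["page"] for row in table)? 72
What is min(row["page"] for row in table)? 1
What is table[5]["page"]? 21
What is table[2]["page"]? 43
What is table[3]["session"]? "sess_36385"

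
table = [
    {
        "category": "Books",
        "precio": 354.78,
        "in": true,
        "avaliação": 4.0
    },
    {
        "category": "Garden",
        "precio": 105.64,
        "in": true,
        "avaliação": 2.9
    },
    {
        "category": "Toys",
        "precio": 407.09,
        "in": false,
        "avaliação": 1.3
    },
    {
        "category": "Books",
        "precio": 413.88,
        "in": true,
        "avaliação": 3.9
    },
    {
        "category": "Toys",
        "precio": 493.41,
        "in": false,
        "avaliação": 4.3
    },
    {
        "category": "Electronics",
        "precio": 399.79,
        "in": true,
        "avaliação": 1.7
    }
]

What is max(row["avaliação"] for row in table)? 4.3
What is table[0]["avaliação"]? 4.0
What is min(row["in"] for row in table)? False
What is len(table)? 6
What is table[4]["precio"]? 493.41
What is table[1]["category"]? "Garden"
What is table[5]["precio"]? 399.79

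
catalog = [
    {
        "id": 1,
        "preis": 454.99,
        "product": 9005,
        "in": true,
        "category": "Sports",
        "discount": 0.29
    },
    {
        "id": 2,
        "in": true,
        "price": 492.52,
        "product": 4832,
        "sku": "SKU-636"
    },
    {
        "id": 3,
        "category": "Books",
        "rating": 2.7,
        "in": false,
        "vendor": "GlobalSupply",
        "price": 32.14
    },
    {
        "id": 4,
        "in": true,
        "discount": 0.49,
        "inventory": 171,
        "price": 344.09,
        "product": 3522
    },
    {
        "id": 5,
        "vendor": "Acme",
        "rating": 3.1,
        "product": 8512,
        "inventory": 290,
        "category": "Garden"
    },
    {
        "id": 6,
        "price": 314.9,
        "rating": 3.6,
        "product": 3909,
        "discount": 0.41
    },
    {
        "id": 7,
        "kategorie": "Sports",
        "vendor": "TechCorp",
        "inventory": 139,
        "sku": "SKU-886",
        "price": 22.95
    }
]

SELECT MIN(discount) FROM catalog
0.29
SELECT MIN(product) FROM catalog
3522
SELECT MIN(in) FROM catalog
False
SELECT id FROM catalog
[1, 2, 3, 4, 5, 6, 7]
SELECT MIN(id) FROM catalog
1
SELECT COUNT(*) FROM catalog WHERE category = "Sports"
1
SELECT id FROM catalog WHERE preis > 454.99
[]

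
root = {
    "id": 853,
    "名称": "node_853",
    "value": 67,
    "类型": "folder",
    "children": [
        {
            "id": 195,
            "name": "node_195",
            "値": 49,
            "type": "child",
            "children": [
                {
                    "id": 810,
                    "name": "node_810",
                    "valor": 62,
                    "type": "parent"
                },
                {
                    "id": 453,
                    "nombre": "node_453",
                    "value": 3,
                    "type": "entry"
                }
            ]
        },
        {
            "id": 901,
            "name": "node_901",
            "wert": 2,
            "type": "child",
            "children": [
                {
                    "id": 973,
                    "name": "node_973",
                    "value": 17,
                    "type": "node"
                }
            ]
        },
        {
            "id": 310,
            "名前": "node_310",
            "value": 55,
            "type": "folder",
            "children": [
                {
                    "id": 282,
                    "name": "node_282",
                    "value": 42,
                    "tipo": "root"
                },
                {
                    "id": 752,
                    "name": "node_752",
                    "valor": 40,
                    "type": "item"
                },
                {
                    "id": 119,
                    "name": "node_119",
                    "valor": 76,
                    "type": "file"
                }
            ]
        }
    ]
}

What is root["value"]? 67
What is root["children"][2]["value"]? 55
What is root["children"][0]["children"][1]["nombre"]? "node_453"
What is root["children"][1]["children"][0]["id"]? 973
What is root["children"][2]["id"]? 310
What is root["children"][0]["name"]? "node_195"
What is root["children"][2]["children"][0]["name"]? "node_282"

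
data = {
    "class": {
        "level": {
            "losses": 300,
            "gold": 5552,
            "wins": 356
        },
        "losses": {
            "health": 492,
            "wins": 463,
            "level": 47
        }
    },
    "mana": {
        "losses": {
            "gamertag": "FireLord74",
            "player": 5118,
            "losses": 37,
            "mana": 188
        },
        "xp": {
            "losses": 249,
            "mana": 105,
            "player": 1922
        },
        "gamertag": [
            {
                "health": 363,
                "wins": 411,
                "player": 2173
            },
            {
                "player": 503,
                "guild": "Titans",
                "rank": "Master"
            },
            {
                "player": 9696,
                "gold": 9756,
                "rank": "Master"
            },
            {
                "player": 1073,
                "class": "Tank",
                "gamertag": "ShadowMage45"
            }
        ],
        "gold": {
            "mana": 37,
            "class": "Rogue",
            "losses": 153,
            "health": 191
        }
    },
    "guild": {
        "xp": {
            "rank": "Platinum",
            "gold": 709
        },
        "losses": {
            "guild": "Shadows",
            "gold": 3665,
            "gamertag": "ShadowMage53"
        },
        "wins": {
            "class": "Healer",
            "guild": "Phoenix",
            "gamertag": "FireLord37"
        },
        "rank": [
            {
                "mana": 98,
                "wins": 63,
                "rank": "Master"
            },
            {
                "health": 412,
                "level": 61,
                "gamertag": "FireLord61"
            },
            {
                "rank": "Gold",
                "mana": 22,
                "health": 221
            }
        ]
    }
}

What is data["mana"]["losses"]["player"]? 5118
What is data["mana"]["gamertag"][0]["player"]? 2173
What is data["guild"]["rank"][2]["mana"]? 22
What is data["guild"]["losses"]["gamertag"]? "ShadowMage53"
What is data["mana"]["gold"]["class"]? "Rogue"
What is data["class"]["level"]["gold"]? 5552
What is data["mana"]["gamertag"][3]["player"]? 1073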